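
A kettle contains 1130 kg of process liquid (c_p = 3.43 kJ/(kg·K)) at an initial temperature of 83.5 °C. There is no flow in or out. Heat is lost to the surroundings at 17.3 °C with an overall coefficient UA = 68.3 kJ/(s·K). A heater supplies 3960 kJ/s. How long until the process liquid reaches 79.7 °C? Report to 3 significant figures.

35.2 s

Lumped-capacitance energy balance: M c_p dT/dt = UA(T_amb − T) + Q̇.
τ = M c_p/UA = 56.748 s; T_ss = T_amb + Q̇/UA = 17.3 + 3960/68.3 = 75.280 °C.
T(t) = T_ss + (T₀ − T_ss)e^(−t/τ); set T = 79.7:
t = −τ ln[(T − T_ss)/(T₀ − T_ss)] = −56.748 · ln(0.53774) = 35.205 s.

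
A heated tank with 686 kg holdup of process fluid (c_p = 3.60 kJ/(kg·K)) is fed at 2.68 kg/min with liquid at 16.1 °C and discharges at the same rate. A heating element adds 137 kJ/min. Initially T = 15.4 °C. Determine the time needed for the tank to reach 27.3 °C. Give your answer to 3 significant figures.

M c_p dT/dt = ṁ c_p (T_in − T) + Q̇.
τ = M/ṁ = 255.97 min; T_ss = T_in + Q̇/(ṁ c_p) = 30.300 °C.
T(t) = T_ss + (T₀ − T_ss) e^(−t/τ). Set T = 27.3:
e^(−t/τ) = (27.3 − 30.300)/(15.4 − 30.300) = 0.20133
t = −255.97 · ln(0.20133) = 410.27 min.

410 min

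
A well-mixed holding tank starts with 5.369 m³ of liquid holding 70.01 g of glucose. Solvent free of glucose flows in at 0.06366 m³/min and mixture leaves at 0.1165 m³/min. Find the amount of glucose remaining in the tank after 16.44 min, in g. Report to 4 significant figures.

47.44 g

Let m(t) be the amount of glucose. Volume: V(t) = V₀ + (Q_in − Q_out) t = 5.369 − 0.0528400 t; V(16.44) = 4.50031 m³.
No glucose enters, so dm/dt = −Q_out · (m/V).
Separate: dm/m = −Q_out dt/V(t) ⇒ ln(m/m₀) = −(Q_out/(Q_in−Q_out)) ln(V/V₀).
m = m₀ (V₀/V)^(Q_out/(Q_in−Q_out)) = 70.01 × (5.369/4.50031)^(-2.20477) = 47.4419 g.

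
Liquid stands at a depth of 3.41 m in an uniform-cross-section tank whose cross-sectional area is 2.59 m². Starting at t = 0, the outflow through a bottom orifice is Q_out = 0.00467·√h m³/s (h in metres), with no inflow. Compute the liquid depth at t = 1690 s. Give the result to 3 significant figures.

A dh/dt = −Q_out = −0.00467 √h.
Separate and integrate: 2(√h − √h₀) = −(0.00467/A) t.
√h = √3.41 − 0.00467·1690/(2·2.59) = 1.8466 − 1.5236 = 0.32301.
h = 0.32301² = 0.10433 m.

0.104 m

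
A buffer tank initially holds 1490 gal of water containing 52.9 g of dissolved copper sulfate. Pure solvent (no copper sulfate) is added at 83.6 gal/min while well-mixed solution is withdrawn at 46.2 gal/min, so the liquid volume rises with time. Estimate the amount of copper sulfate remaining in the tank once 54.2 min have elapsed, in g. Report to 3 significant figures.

Total volume: dV/dt = Q_in − Q_out = 37.400 gal/min, so V(t) = 1490 + 37.400 t and V(54.2) = 3517.1 gal.
Solute balance: dm/dt = 0 − Q_out C = −Q_out m/V(t).
Separate: dm/m = −Q_out dt/V(t) ⇒ ln(m/m₀) = −(Q_out/(Q_in−Q_out)) ln(V/V₀).
m = m₀ (V₀/V)^(Q_out/(Q_in−Q_out)) = 52.9 × (1490/3517.1)^(1.2353) = 18.310 g.

18.3 g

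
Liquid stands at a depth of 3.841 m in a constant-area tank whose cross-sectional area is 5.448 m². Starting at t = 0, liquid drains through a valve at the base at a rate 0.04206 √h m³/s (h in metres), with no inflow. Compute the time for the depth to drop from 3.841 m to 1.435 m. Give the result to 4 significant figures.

197.4 s

A dh/dt = −Q_out = −0.04206 √h.
∫ h^(−1/2) dh = −(0.04206/A) ∫ dt, giving 2√h = 2√h₀ − (0.04206/A) t.
t = 2A(√h₀ − √h)/0.04206 = 2·5.448·(√3.841 − √1.435)/0.04206
  = 10.8960 × (1.95985 − 1.19791) / 0.04206 = 197.385 s.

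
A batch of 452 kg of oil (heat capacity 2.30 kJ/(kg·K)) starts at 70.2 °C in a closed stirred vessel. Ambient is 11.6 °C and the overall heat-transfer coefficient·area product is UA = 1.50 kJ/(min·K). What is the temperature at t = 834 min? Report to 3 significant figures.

M c_p dT/dt = −UA(T − T_amb).
dT/dt = (T_ss − T)/τ with T_ss = T_amb = 11.600 °C, τ = M c_p/UA = 452·2.30/1.50 = 693.07 min.
This is linear first-order; T(t) = T_ss + (T₀ − T_ss) e^(−t/τ).
T(834) = 11.600 + (58.600)·0.30019 = 29.191 °C.

29.2 °C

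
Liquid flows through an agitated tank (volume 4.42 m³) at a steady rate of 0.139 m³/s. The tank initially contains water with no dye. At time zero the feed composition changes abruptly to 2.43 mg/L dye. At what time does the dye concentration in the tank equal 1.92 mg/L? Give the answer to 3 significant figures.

Mass balance on the solute (V constant): V dC/dt = Q(C_in − C), so τ = V/Q = 31.799 s.
C(t) = C_in + (C₀ − C_in) e^(−t/τ). Set C = 1.92 and solve for t:
e^(−t/τ) = (C − C_in)/(C₀ − C_in) = (1.92 − 2.43)/(0 − 2.43) = 0.20988
t = −τ ln(…) = 31.799 × 1.5612 = 49.645 s.

49.6 s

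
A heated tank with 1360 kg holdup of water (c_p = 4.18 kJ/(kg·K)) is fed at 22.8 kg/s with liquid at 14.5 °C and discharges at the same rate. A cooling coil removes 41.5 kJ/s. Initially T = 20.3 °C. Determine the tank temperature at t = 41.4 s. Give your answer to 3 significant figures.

M c_p dT/dt = ṁ c_p (T_in − T) − Q̇.
Rearrange: dT/dt = (T_ss − T)/τ with τ = M/ṁ = 59.649 s and T_ss = T_in − Q̇/(ṁ c_p) = 14.065 °C.
T approaches T_ss exponentially: T(t) = T_ss + (T₀ − T_ss) e^(−t/τ).
T(41.4) = 14.065 + (6.2354)·e^(−41.4/59.649) = 14.065 + (6.2354)·0.49954 = 17.179 °C.

17.2 °C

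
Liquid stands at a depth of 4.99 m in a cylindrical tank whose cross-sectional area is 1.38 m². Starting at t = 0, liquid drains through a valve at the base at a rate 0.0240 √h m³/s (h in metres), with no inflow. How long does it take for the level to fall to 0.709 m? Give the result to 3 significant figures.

160 s

With no inflow, A dh/dt = −0.0240 √h.
∫ h^(−1/2) dh = −(0.0240/A) ∫ dt, giving 2√h = 2√h₀ − (0.0240/A) t.
t = 2A(√h₀ − √h)/0.0240 = 2·1.38·(√4.99 − √0.709)/0.0240
  = 2.7600 × (2.2338 − 0.84202) / 0.0240 = 160.06 s.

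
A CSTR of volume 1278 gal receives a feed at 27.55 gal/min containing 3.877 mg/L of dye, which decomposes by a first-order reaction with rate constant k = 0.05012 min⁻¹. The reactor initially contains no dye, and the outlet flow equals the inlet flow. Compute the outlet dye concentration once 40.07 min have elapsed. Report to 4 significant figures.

Accumulation = in − out − consumed: V dC/dt = Q C_in − Q C − k V C.
This is linear with rate a = Q/V + k = 0.0716771 min⁻¹.
C_ss = Q C_in/(Q + kV) = 1.16602 mg/L; C(t) = C_ss + (C₀ − C_ss) e^(−a t).
C(40.07) = 1.16602 + (-1.16602)·e^(−0.0716771·40.07) = 1.16602 + (-1.16602)·0.0565799 = 1.10005 mg/L.

1.100 mg/L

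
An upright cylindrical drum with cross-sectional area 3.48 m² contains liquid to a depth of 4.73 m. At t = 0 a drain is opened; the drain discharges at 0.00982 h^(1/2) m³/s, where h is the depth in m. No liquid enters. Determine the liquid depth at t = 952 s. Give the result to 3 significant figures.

0.692 m

Mass balance (ρ constant): A dh/dt = −0.00982 √h.
∫ h^(−1/2) dh = −(0.00982/A) ∫ dt, giving 2√h = 2√h₀ − (0.00982/A) t.
√h = √4.73 − 0.00982·952/(2·3.48) = 2.1749 − 1.3432 = 0.83166.
h = 0.83166² = 0.69166 m.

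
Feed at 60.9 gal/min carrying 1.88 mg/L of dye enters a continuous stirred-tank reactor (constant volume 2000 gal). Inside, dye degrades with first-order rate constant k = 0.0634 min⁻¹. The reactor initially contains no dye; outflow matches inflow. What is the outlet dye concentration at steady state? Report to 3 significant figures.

V dC/dt = Q(C_in − C) − k V C.
Steady state (dC/dt = 0): C_ss = Q C_in/(Q + kV) = C_in/(1 + kV/Q).
C_ss = 60.9·1.88/(60.9 + 0.0634·2000) = 114.49/187.70 = 0.60997 mg/L.

0.610 mg/L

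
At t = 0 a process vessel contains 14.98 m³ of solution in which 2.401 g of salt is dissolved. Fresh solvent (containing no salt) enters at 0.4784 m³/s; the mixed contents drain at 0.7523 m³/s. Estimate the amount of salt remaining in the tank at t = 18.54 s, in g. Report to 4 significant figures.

Total volume: dV/dt = Q_in − Q_out = -0.273900 m³/s, so V(t) = 14.98 − 0.273900 t and V(18.54) = 9.90189 m³.
No salt enters, so dm/dt = −Q_out · (m/V).
dm/m = −Q_out dt/(V₀ − 0.273900 t); integrating gives ln(m/m₀) = −(Q_out/(Q_in−Q_out)) ln(V/V₀).
m = m₀ (V₀/V)^(Q_out/(Q_in−Q_out)) = 2.401 × (14.98/9.90189)^(-2.74662) = 0.770135 g.

0.7701 g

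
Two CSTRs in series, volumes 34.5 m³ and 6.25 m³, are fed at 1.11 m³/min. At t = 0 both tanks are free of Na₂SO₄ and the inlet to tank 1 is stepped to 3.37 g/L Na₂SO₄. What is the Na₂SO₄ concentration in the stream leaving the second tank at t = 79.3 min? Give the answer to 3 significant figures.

3.05 g/L

Each tank obeys Vᵢ dCᵢ/dt = Q(Cᵢ₋₁ − Cᵢ), so τᵢ = Vᵢ/Q.
τ₁ = 34.5/1.11 = 31.081 min; τ₂ = 6.25/1.11 = 5.6306 min.
Solving the cascade with C₁(0)=C₂(0)=0 gives C₂(t) = C_in[1 − (τ₁ e^(−t/τ₁) − τ₂ e^(−t/τ₂))/(τ₁ − τ₂)].
At t = 79.3: e^(−t/τ₁) = 0.077973, e^(−t/τ₂) = 7.6478e-07.
C₂ = 3.37·[1 − (31.081·0.077973 − 5.6306·7.6478e-07)/(25.450)] = 3.37·0.90478 = 3.0491 g/L.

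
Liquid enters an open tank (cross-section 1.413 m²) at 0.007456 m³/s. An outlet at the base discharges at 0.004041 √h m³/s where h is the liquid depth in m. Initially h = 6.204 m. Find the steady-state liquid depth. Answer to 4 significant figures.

A dh/dt = Q_in − 0.004041 √h. Steady state requires inflow = outflow:
Q_in = 0.004041 √h_ss ⇒ √h_ss = 0.007456/0.004041 = 1.84509.
h_ss = 1.84509² = 3.40435 m. (Since h₀ = 6.204 m > h_ss, the level will fall toward this value.)

3.404 m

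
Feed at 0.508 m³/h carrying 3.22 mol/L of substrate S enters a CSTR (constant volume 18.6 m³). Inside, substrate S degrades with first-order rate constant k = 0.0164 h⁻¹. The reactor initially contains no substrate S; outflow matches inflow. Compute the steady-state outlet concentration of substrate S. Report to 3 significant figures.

2.01 mol/L

Species balance: V dC/dt = Q C_in − Q C − k V C.
At steady state: 0 = Q C_in − (Q + kV) C_ss, so C_ss = Q C_in/(Q + kV).
C_ss = 0.508·3.22/(0.508 + 0.0164·18.6) = 1.6358/0.81304 = 2.0119 mol/L.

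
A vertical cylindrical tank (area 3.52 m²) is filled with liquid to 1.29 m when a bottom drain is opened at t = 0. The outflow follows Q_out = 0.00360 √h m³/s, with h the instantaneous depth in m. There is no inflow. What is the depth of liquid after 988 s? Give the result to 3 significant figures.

0.398 m

With no inflow, A dh/dt = −0.00360 √h.
Separate and integrate: 2(√h − √h₀) = −(0.00360/A) t.
√h = √1.29 − 0.00360·988/(2·3.52) = 1.1358 − 0.50523 = 0.63055.
h = 0.63055² = 0.39760 m.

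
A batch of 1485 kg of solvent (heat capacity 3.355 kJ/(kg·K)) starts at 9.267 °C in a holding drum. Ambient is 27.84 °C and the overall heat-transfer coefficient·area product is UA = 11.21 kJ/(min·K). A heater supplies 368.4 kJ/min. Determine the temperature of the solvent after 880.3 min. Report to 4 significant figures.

M c_p dT/dt = −UA(T − T_amb) + Q̇.
dT/dt = (T_ss − T)/τ with T_ss = T_amb + Q̇/UA = 27.84 + 368.4/11.21 = 60.7035 °C, τ = M c_p/UA = 1485·3.355/11.21 = 444.440 min.
T approaches T_ss exponentially: T(t) = T_ss + (T₀ − T_ss) e^(−t/τ).
T(880.3) = 60.7035 + (-51.4365)·0.137973 = 53.6066 °C.

53.61 °C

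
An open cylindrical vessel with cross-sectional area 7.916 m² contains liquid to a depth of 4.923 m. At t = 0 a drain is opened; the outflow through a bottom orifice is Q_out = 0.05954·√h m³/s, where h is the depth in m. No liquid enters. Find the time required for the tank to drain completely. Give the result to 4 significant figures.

590.0 s

A dh/dt = −Q_out = −0.05954 √h.
∫ h^(−1/2) dh = −(0.05954/A) ∫ dt, giving 2√h = 2√h₀ − (0.05954/A) t.
Set h = 0: 2√h₀ = (0.05954/A) t_empty ⇒ t_empty = 2A√h₀/0.05954.
t_empty = 2·7.916·√4.923/0.05954 = 15.8320·2.21878/0.05954 = 589.986 s.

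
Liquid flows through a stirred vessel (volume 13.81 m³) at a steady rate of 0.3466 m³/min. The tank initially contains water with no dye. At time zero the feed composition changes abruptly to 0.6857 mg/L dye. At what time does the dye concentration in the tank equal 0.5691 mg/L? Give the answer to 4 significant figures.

70.59 min

Species balance: V dC/dt = Q(C_in − C) ⇒ τ = V/Q = 39.8442 min.
C(t) = C_in + (C₀ − C_in) e^(−t/τ). Set C = 0.5691 and solve for t:
e^(−t/τ) = (C − C_in)/(C₀ − C_in) = (0.5691 − 0.6857)/(0 − 0.6857) = 0.170045
t = −τ ln(…) = 39.8442 × 1.77169 = 70.5916 min.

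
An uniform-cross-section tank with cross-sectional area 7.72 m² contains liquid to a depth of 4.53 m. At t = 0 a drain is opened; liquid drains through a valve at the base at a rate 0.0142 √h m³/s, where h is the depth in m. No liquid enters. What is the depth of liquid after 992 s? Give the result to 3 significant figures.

1.48 m

A dh/dt = −Q_out = −0.0142 √h.
∫ h^(−1/2) dh = −(0.0142/A) ∫ dt, giving 2√h = 2√h₀ − (0.0142/A) t.
√h = √4.53 − 0.0142·992/(2·7.72) = 2.1284 − 0.91233 = 1.2160.
h = 1.2160² = 1.4788 m.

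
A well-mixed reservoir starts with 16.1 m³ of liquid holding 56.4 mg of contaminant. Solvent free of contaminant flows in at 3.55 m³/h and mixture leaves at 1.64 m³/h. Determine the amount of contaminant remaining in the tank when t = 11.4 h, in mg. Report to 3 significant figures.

Let m(t) be the amount of contaminant. Volume: V(t) = V₀ + (Q_in − Q_out) t = 16.1 + 1.9100 t; V(11.4) = 37.874 m³.
Species balance (pure solvent in): dm/dt = −Q_out · m/V(t).
dm/m = −Q_out dt/(V₀ + 1.9100 t); integrating gives ln(m/m₀) = −(Q_out/(Q_in−Q_out)) ln(V/V₀).
m = m₀ (V₀/V)^(Q_out/(Q_in−Q_out)) = 56.4 × (16.1/37.874)^(0.85864) = 27.057 mg.

27.1 mg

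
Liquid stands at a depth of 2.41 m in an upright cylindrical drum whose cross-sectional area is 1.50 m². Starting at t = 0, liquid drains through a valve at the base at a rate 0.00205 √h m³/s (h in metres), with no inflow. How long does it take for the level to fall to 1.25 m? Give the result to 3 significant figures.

Volume balance on the tank: A dh/dt = −0.00205 √h.
Separate and integrate: 2(√h − √h₀) = −(0.00205/A) t.
t = 2A(√h₀ − √h)/0.00205 = 2·1.50·(√2.41 − √1.25)/0.00205
  = 3.0000 × (1.5524 − 1.1180) / 0.00205 = 635.68 s.

636 s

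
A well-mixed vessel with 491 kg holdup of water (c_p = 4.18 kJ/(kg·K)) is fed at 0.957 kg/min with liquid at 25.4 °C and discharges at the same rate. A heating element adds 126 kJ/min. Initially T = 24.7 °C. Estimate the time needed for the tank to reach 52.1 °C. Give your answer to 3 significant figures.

977 min

M c_p dT/dt = ṁ c_p (T_in − T) + Q̇.
τ = M/ṁ = 513.06 min; T_ss = T_in + Q̇/(ṁ c_p) = 56.898 °C.
T(t) = T_ss + (T₀ − T_ss) e^(−t/τ). Set T = 52.1:
e^(−t/τ) = (52.1 − 56.898)/(24.7 − 56.898) = 0.14901
t = −513.06 · ln(0.14901) = 976.72 min.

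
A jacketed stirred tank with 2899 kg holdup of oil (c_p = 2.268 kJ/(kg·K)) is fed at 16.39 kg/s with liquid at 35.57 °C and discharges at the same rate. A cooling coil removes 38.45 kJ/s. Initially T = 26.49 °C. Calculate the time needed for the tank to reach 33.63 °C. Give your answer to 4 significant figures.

Energy balance: M c_p dT/dt = ṁ c_p (T_in − T) − 38.45.
τ = M/ṁ = 176.876 s; T_ss = T_in − Q̇/(ṁ c_p) = 34.5356 °C.
T(t) = T_ss + (T₀ − T_ss) e^(−t/τ). Set T = 33.63:
e^(−t/τ) = (33.63 − 34.5356)/(26.49 − 34.5356) = 0.112562
t = −176.876 · ln(0.112562) = 386.342 s.

386.3 s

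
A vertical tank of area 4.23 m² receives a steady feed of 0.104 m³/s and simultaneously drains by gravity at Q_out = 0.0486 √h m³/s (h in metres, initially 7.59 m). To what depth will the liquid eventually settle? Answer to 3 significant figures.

A dh/dt = Q_in − 0.0486 √h. Steady state requires inflow = outflow:
Q_in = 0.0486 √h_ss ⇒ √h_ss = 0.104/0.0486 = 2.1399.
h_ss = 2.1399² = 4.5792 m. (Since h₀ = 7.59 m > h_ss, the level will fall toward this value.)

4.58 m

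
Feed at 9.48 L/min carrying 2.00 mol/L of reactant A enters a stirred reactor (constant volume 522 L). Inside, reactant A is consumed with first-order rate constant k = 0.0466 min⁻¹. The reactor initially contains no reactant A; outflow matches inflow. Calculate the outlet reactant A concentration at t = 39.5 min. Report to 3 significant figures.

0.517 mol/L

V dC/dt = Q(C_in − C) − k V C.
This is linear with rate a = Q/V + k = 0.064761 min⁻¹.
C_ss = Q C_in/(Q + kV) = 0.56086 mol/L; C(t) = C_ss + (C₀ − C_ss) e^(−a t).
C(39.5) = 0.56086 + (-0.56086)·e^(−0.064761·39.5) = 0.56086 + (-0.56086)·0.077455 = 0.51742 mol/L.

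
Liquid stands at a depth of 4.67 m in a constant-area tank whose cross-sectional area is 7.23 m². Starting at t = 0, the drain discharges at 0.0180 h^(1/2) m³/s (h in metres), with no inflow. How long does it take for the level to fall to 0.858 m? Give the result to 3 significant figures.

992 s

Accumulation of liquid (constant cross-section A): A dh/dt = −0.0180 √h.
This is separable: 2 d(√h)/dt = −0.0180/A, so √h = √h₀ − (0.0180/(2A)) t.
t = 2A(√h₀ − √h)/0.0180 = 2·7.23·(√4.67 − √0.858)/0.0180
  = 14.460 × (2.1610 − 0.92628) / 0.0180 = 991.90 s.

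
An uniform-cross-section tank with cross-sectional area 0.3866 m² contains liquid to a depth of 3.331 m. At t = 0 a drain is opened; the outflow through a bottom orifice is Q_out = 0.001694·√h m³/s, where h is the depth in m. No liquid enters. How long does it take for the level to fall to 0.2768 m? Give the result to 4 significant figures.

A dh/dt = −Q_out = −0.001694 √h.
This is separable: 2 d(√h)/dt = −0.001694/A, so √h = √h₀ − (0.001694/(2A)) t.
t = 2A(√h₀ − √h)/0.001694 = 2·0.3866·(√3.331 − √0.2768)/0.001694
  = 0.773200 × (1.82510 − 0.526118) / 0.001694 = 592.901 s.

592.9 s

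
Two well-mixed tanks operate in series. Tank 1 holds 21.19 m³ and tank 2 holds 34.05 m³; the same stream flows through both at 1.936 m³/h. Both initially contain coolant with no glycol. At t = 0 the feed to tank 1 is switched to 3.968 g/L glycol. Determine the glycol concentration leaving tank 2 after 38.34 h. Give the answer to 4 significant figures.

Species balance on tank i: dCᵢ/dt = (Cᵢ₋₁ − Cᵢ)/τᵢ with τᵢ = Vᵢ/Q.
τ₁ = 21.19/1.936 = 10.9452 h; τ₂ = 34.05/1.936 = 17.5878 h.
Solving the cascade with C₁(0)=C₂(0)=0 gives C₂(t) = C_in[1 − (τ₁ e^(−t/τ₁) − τ₂ e^(−t/τ₂))/(τ₁ − τ₂)].
At t = 38.34: e^(−t/τ₁) = 0.0301102, e^(−t/τ₂) = 0.113051.
C₂ = 3.968·[1 − (10.9452·0.0301102 − 17.5878·0.113051)/(-6.64256)] = 3.968·0.750285 = 2.97713 g/L.

2.977 g/L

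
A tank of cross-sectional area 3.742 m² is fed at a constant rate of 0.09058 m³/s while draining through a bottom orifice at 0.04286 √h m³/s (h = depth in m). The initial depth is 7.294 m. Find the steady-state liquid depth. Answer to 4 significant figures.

4.466 m

A dh/dt = Q_in − 0.04286 √h. Steady state requires inflow = outflow:
Q_in = 0.04286 √h_ss ⇒ √h_ss = 0.09058/0.04286 = 2.11339.
h_ss = 2.11339² = 4.46643 m. (Since h₀ = 7.294 m > h_ss, the level will fall toward this value.)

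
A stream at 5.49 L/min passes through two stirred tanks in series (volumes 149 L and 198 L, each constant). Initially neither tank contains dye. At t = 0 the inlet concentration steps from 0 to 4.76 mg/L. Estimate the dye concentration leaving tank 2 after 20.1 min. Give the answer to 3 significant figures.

Species balance on tank i: dCᵢ/dt = (Cᵢ₋₁ − Cᵢ)/τᵢ with τᵢ = Vᵢ/Q.
τ₁ = 149/5.49 = 27.140 min; τ₂ = 198/5.49 = 36.066 min.
Tank 1: C₁ = C_in(1 − e^(−t/τ₁)). Tank 2 (τ₁ ≠ τ₂): C₂ = C_in[1 − (τ₁ e^(−t/τ₁) − τ₂ e^(−t/τ₂))/(τ₁ − τ₂)].
At t = 20.1: e^(−t/τ₁) = 0.47683, e^(−t/τ₂) = 0.57274.
C₂ = 4.76·[1 − (27.140·0.47683 − 36.066·0.57274)/(-8.9253)] = 4.76·0.13560 = 0.64546 mg/L.

0.645 mg/L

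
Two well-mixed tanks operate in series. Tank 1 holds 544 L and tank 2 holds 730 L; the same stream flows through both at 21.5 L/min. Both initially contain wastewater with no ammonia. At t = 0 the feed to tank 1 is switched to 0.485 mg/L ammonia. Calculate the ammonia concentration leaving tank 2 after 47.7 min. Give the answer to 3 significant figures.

Each tank obeys Vᵢ dCᵢ/dt = Q(Cᵢ₋₁ − Cᵢ), so τᵢ = Vᵢ/Q.
τ₁ = 544/21.5 = 25.302 min; τ₂ = 730/21.5 = 33.953 min.
Tank 1: C₁ = C_in(1 − e^(−t/τ₁)). Tank 2 (τ₁ ≠ τ₂): C₂ = C_in[1 − (τ₁ e^(−t/τ₁) − τ₂ e^(−t/τ₂))/(τ₁ − τ₂)].
At t = 47.7: e^(−t/τ₁) = 0.15180, e^(−t/τ₂) = 0.24540.
C₂ = 0.485·[1 − (25.302·0.15180 − 33.953·0.24540)/(-8.6512)] = 0.485·0.48084 = 0.23321 mg/L.

0.233 mg/L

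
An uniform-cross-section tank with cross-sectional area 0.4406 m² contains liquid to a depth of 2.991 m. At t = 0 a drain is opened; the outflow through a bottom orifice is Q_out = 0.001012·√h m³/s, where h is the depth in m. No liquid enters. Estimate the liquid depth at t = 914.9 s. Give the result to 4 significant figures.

With no inflow, A dh/dt = −0.001012 √h.
This is separable: 2 d(√h)/dt = −0.001012/A, so √h = √h₀ − (0.001012/(2A)) t.
√h = √2.991 − 0.001012·914.9/(2·0.4406) = 1.72945 − 1.05070 = 0.678749.
h = 0.678749² = 0.460700 m.

0.4607 m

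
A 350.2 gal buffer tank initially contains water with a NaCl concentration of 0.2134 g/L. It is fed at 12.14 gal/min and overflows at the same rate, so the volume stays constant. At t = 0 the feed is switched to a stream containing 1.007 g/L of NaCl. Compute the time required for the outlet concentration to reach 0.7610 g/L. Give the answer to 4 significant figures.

33.79 min

Species balance: V dC/dt = Q(C_in − C) ⇒ τ = V/Q = 28.8468 min.
C(t) = C_in + (C₀ − C_in) e^(−t/τ). Set C = 0.7610 and solve for t:
e^(−t/τ) = (C − C_in)/(C₀ − C_in) = (0.7610 − 1.007)/(0.2134 − 1.007) = 0.309980
t = −τ ln(…) = 28.8468 × 1.17125 = 33.7867 min.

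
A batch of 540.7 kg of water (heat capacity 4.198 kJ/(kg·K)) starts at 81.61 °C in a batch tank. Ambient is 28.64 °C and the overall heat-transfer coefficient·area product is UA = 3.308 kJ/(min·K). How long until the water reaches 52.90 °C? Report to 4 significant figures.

M c_p dT/dt = −UA(T − T_amb).
τ = M c_p/UA = 686.172 min; T_ss = T_amb = 28.6400 °C.
T(t) = T_ss + (T₀ − T_ss)e^(−t/τ); set T = 52.90:
t = −τ ln[(T − T_ss)/(T₀ − T_ss)] = −686.172 · ln(0.457995) = 535.830 min.

535.8 min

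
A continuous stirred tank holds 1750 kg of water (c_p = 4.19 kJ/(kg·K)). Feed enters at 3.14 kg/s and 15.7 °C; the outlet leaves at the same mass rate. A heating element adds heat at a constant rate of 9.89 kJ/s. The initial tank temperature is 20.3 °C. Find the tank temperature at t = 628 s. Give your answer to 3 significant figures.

17.7 °C

Heat balance on the well-mixed liquid: M c_p dT/dt = ṁ c_p (T_in − T) + 9.89.
τ = M/ṁ = 557.32 s; T_ss = T_in + Q̇/(ṁ c_p) = 15.7 + 9.89/(3.14·4.19) = 16.452 °C.
This is linear first-order; T(t) = T_ss + (T₀ − T_ss) e^(−t/τ).
T(628) = 16.452 + (3.8483)·e^(−628/557.32) = 16.452 + (3.8483)·0.32406 = 17.699 °C.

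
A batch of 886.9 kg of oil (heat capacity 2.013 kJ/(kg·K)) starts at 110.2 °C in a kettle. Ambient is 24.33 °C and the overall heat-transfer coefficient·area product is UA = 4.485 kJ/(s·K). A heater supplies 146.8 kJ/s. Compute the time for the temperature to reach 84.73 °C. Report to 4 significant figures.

259.8 s

M c_p dT/dt = −UA(T − T_amb) + Q̇.
τ = M c_p/UA = 398.067 s; T_ss = T_amb + Q̇/UA = 24.33 + 146.8/4.485 = 57.0613 °C.
T(t) = T_ss + (T₀ − T_ss)e^(−t/τ); set T = 84.73:
t = −τ ln[(T − T_ss)/(T₀ − T_ss)] = −398.067 · ln(0.520688) = 259.780 s.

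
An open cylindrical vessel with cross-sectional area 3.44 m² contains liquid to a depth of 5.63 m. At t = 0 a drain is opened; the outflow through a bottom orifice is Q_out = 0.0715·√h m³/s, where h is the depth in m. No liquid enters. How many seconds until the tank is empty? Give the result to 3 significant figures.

A dh/dt = −Q_out = −0.0715 √h.
∫ h^(−1/2) dh = −(0.0715/A) ∫ dt, giving 2√h = 2√h₀ − (0.0715/A) t.
Set h = 0: 2√h₀ = (0.0715/A) t_empty ⇒ t_empty = 2A√h₀/0.0715.
t_empty = 2·3.44·√5.63/0.0715 = 6.8800·2.3728/0.0715 = 228.32 s.

228 s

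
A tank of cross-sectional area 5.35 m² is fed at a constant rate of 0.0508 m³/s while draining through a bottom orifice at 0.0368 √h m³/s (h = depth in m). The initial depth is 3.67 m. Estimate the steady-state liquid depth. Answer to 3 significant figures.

1.91 m

Accumulation of liquid (constant cross-section A): A dh/dt = Q_in − 0.0368 √h. At steady state dh/dt = 0:
Q_in = 0.0368 √h_ss ⇒ √h_ss = 0.0508/0.0368 = 1.3804.
h_ss = 1.3804² = 1.9056 m. (Since h₀ = 3.67 m > h_ss, the level will fall toward this value.)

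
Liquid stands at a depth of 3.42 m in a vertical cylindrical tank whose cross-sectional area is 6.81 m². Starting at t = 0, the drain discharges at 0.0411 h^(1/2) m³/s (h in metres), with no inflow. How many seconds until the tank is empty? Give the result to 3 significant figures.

A dh/dt = −Q_out = −0.0411 √h.
∫ h^(−1/2) dh = −(0.0411/A) ∫ dt, giving 2√h = 2√h₀ − (0.0411/A) t.
Set h = 0: 2√h₀ = (0.0411/A) t_empty ⇒ t_empty = 2A√h₀/0.0411.
t_empty = 2·6.81·√3.42/0.0411 = 13.620·1.8493/0.0411 = 612.84 s.

613 s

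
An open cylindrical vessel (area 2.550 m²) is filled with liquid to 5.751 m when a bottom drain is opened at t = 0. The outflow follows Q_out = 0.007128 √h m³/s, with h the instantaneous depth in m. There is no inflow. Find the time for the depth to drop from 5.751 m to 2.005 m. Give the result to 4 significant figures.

A dh/dt = −Q_out = −0.007128 √h.
Separate and integrate: 2(√h − √h₀) = −(0.007128/A) t.
t = 2A(√h₀ − √h)/0.007128 = 2·2.550·(√5.751 − √2.005)/0.007128
  = 5.10000 × (2.39812 − 1.41598) / 0.007128 = 702.712 s.

702.7 s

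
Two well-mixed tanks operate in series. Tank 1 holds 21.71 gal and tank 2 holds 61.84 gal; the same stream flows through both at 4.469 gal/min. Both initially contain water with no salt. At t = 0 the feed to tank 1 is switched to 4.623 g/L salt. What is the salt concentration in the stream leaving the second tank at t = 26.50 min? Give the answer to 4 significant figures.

3.584 g/L

Each tank obeys Vᵢ dCᵢ/dt = Q(Cᵢ₋₁ − Cᵢ), so τᵢ = Vᵢ/Q.
τ₁ = 21.71/4.469 = 4.85791 min; τ₂ = 61.84/4.469 = 13.8375 min.
Solving the cascade with C₁(0)=C₂(0)=0 gives C₂(t) = C_in[1 − (τ₁ e^(−t/τ₁) − τ₂ e^(−t/τ₂))/(τ₁ − τ₂)].
At t = 26.50: e^(−t/τ₁) = 0.00427479, e^(−t/τ₂) = 0.147330.
C₂ = 4.623·[1 − (4.85791·0.00427479 − 13.8375·0.147330)/(-8.97964)] = 4.623·0.775278 = 3.58411 g/L.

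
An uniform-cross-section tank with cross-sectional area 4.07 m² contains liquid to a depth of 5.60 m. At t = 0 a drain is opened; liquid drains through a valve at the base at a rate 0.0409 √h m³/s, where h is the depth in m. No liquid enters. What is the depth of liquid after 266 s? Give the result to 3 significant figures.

1.06 m

With no inflow, A dh/dt = −0.0409 √h.
This is separable: 2 d(√h)/dt = −0.0409/A, so √h = √h₀ − (0.0409/(2A)) t.
√h = √5.60 − 0.0409·266/(2·4.07) = 2.3664 − 1.3365 = 1.0299.
h = 1.0299² = 1.0607 m.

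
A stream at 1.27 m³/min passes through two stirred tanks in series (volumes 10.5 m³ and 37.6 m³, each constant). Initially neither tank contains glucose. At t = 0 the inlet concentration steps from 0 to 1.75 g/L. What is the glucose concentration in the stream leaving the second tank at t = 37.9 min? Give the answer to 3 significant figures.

Each tank obeys Vᵢ dCᵢ/dt = Q(Cᵢ₋₁ − Cᵢ), so τᵢ = Vᵢ/Q.
τ₁ = 10.5/1.27 = 8.2677 min; τ₂ = 37.6/1.27 = 29.606 min.
Tank 1: C₁ = C_in(1 − e^(−t/τ₁)). Tank 2 (τ₁ ≠ τ₂): C₂ = C_in[1 − (τ₁ e^(−t/τ₁) − τ₂ e^(−t/τ₂))/(τ₁ − τ₂)].
At t = 37.9: e^(−t/τ₁) = 0.010213, e^(−t/τ₂) = 0.27800.
C₂ = 1.75·[1 − (8.2677·0.010213 − 29.606·0.27800)/(-21.339)] = 1.75·0.61824 = 1.0819 g/L.

1.08 g/L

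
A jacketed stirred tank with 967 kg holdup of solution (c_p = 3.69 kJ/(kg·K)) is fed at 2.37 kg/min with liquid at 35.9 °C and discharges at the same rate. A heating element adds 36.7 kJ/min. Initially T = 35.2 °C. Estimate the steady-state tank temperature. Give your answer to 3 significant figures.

40.1 °C

M c_p dT/dt = ṁ c_p (T_in − T) + Q̇.
At steady state dT/dt = 0 ⇒ T_ss = T_in + Q̇/(ṁ c_p) = 35.9 + 36.7/(2.37·3.69) = 40.097 °C.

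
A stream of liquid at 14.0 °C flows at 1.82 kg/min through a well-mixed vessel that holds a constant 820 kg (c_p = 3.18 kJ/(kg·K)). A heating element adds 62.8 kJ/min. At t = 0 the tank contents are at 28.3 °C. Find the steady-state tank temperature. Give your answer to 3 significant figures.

First-law balance (no shaft work): M c_p dT/dt = ṁ c_p (T_in − T) + 62.8.
At steady state dT/dt = 0 ⇒ T_ss = T_in + Q̇/(ṁ c_p) = 14.0 + 62.8/(1.82·3.18) = 24.851 °C.

24.9 °C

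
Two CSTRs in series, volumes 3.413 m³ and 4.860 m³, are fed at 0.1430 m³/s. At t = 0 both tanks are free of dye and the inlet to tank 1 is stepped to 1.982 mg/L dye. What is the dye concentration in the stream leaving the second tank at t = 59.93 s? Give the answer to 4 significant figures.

Species balance on tank i: dCᵢ/dt = (Cᵢ₋₁ − Cᵢ)/τᵢ with τᵢ = Vᵢ/Q.
τ₁ = 3.413/0.1430 = 23.8671 s; τ₂ = 4.860/0.1430 = 33.9860 s.
Solving the cascade with C₁(0)=C₂(0)=0 gives C₂(t) = C_in[1 − (τ₁ e^(−t/τ₁) − τ₂ e^(−t/τ₂))/(τ₁ − τ₂)].
At t = 59.93: e^(−t/τ₁) = 0.0811883, e^(−t/τ₂) = 0.171466.
C₂ = 1.982·[1 − (23.8671·0.0811883 − 33.9860·0.171466)/(-10.1189)] = 1.982·0.615600 = 1.22012 mg/L.

1.220 mg/L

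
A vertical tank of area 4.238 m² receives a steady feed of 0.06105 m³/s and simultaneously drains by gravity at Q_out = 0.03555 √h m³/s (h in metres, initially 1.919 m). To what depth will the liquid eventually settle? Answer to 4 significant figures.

A dh/dt = Q_in − 0.03555 √h. Steady state requires inflow = outflow:
Q_in = 0.03555 √h_ss ⇒ √h_ss = 0.06105/0.03555 = 1.71730.
h_ss = 1.71730² = 2.94912 m. (Since h₀ = 1.919 m < h_ss, the level will rise toward this value.)

2.949 m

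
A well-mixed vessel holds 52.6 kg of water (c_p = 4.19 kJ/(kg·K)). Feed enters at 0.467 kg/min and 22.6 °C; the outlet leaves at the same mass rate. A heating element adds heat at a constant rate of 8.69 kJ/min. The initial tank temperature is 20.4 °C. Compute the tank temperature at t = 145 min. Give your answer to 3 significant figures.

Heat balance on the well-mixed liquid: M c_p dT/dt = ṁ c_p (T_in − T) + 8.69.
τ = M/ṁ = 112.63 min; T_ss = T_in + Q̇/(ṁ c_p) = 22.6 + 8.69/(0.467·4.19) = 27.041 °C.
Integrating: T(t) = T_ss + (T₀ − T_ss) e^(−t/τ).
T(145) = 27.041 + (-6.6411)·e^(−145/112.63) = 27.041 + (-6.6411)·0.27600 = 25.208 °C.

25.2 °C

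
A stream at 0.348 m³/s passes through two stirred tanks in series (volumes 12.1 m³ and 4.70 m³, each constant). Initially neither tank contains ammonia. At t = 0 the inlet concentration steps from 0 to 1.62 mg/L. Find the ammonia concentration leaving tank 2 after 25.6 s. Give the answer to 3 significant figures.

0.506 mg/L

Species balance on tank i: dCᵢ/dt = (Cᵢ₋₁ − Cᵢ)/τᵢ with τᵢ = Vᵢ/Q.
τ₁ = 12.1/0.348 = 34.770 s; τ₂ = 4.70/0.348 = 13.506 s.
Tank 1: C₁ = C_in(1 − e^(−t/τ₁)). Tank 2 (τ₁ ≠ τ₂): C₂ = C_in[1 − (τ₁ e^(−t/τ₁) − τ₂ e^(−t/τ₂))/(τ₁ − τ₂)].
At t = 25.6: e^(−t/τ₁) = 0.47890, e^(−t/τ₂) = 0.15024.
C₂ = 1.62·[1 − (34.770·0.47890 − 13.506·0.15024)/(21.264)] = 1.62·0.31236 = 0.50602 mg/L.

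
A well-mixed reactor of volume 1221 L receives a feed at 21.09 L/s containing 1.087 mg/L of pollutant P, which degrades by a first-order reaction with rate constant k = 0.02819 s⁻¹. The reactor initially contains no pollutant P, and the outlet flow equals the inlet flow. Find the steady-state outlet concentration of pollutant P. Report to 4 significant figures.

V dC/dt = Q(C_in − C) − k V C.
Steady state (dC/dt = 0): C_ss = Q C_in/(Q + kV) = C_in/(1 + kV/Q).
C_ss = 21.09·1.087/(21.09 + 0.02819·1221) = 22.9248/55.5100 = 0.412986 mg/L.

0.4130 mg/L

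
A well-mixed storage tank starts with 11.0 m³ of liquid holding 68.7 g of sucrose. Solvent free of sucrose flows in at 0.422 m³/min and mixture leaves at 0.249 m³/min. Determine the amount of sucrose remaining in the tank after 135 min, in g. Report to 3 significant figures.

Total volume: dV/dt = Q_in − Q_out = 0.17300 m³/min, so V(t) = 11.0 + 0.17300 t and V(135) = 34.355 m³.
Solute balance: dm/dt = 0 − Q_out C = −Q_out m/V(t).
Separate: dm/m = −Q_out dt/V(t) ⇒ ln(m/m₀) = −(Q_out/(Q_in−Q_out)) ln(V/V₀).
m = m₀ (V₀/V)^(Q_out/(Q_in−Q_out)) = 68.7 × (11.0/34.355)^(1.4393) = 13.338 g.

13.3 g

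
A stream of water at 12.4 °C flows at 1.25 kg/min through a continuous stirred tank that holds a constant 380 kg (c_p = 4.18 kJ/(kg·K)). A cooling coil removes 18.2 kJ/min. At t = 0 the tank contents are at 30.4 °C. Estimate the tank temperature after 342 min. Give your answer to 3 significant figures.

M c_p dT/dt = ṁ c_p (T_in − T) − Q̇.
τ = M/ṁ = 304.00 min; T_ss = T_in − Q̇/(ṁ c_p) = 12.4 − 18.2/(1.25·4.18) = 8.9167 °C.
This is linear first-order; T(t) = T_ss + (T₀ − T_ss) e^(−t/τ).
T(342) = 8.9167 + (21.483)·e^(−342/304.00) = 8.9167 + (21.483)·0.32465 = 15.891 °C.

15.9 °C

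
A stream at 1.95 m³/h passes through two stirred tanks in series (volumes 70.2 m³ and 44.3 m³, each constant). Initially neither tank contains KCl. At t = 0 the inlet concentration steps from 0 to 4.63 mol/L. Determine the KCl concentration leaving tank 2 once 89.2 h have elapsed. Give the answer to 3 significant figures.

3.73 mol/L

Time constants: τᵢ = Vᵢ/Q for each well-mixed tank.
τ₁ = 70.2/1.95 = 36.000 h; τ₂ = 44.3/1.95 = 22.718 h.
Tank 1: C₁ = C_in(1 − e^(−t/τ₁)). Tank 2 (τ₁ ≠ τ₂): C₂ = C_in[1 − (τ₁ e^(−t/τ₁) − τ₂ e^(−t/τ₂))/(τ₁ − τ₂)].
At t = 89.2: e^(−t/τ₁) = 0.083930, e^(−t/τ₂) = 0.019714.
C₂ = 4.63·[1 − (36.000·0.083930 − 22.718·0.019714)/(13.282)] = 4.63·0.80624 = 3.7329 mol/L.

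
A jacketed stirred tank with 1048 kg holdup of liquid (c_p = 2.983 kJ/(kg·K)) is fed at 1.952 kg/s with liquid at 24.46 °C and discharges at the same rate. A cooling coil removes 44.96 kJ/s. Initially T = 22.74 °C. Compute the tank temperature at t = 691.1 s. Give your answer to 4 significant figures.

18.40 °C

Unsteady energy balance on the tank contents: M c_p dT/dt = ṁ c_p (T_in − T) − 44.96.
τ = M/ṁ = 536.885 s; T_ss = T_in − Q̇/(ṁ c_p) = 24.46 − 44.96/(1.952·2.983) = 16.7387 °C.
Solution: T(t) = T_ss + (T₀ − T_ss) e^(−t/τ).
T(691.1) = 16.7387 + (6.00135)·e^(−691.1/536.885) = 16.7387 + (6.00135)·0.276032 = 18.3952 °C.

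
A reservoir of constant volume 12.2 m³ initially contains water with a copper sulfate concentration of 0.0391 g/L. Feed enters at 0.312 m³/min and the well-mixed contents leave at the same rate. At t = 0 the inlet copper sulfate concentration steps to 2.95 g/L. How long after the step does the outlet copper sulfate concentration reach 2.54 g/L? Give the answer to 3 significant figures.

Species balance on the tank: V dC/dt = Q(C_in − C), so τ = V/Q = 39.103 min.
C(t) = C_in + (C₀ − C_in) e^(−t/τ). Set C = 2.54 and solve for t:
e^(−t/τ) = (C − C_in)/(C₀ − C_in) = (2.54 − 2.95)/(0.0391 − 2.95) = 0.14085
t = −τ ln(…) = 39.103 × 1.9601 = 76.643 min.

76.6 min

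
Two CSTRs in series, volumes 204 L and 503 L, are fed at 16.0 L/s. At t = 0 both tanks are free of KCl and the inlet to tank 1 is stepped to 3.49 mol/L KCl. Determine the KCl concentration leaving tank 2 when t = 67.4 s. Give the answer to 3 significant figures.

Time constants: τᵢ = Vᵢ/Q for each well-mixed tank.
τ₁ = 204/16.0 = 12.750 s; τ₂ = 503/16.0 = 31.438 s.
Tank 1: C₁ = C_in(1 − e^(−t/τ₁)). Tank 2 (τ₁ ≠ τ₂): C₂ = C_in[1 − (τ₁ e^(−t/τ₁) − τ₂ e^(−t/τ₂))/(τ₁ − τ₂)].
At t = 67.4: e^(−t/τ₁) = 0.0050606, e^(−t/τ₂) = 0.11719.
C₂ = 3.49·[1 − (12.750·0.0050606 − 31.438·0.11719)/(-18.688)] = 3.49·0.80630 = 2.8140 mol/L.

2.81 mol/L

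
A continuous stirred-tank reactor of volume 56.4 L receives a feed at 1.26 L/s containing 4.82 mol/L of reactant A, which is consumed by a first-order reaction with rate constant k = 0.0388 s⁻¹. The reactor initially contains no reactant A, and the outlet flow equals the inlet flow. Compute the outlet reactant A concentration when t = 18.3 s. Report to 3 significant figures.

Accumulation = in − out − consumed: V dC/dt = Q C_in − Q C − k V C.
dC/dt = (Q/V) C_in − (Q/V + k) C; effective rate a = Q/V + k = 0.022340 + 0.0388 = 0.061140 s⁻¹.
C_ss = Q C_in/(Q + kV) = 1.7612 mol/L; C(t) = C_ss + (C₀ − C_ss) e^(−a t).
C(18.3) = 1.7612 + (-1.7612)·e^(−0.061140·18.3) = 1.7612 + (-1.7612)·0.32665 = 1.1859 mol/L.

1.19 mol/L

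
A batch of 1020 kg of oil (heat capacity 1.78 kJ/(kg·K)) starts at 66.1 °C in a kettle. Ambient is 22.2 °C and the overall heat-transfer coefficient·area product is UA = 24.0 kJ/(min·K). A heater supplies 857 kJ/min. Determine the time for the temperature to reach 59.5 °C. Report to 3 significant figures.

124 min

First-law balance (no shaft work): M c_p dT/dt = −UA(T − T_amb) + Q̇.
τ = M c_p/UA = 75.650 min; T_ss = T_amb + Q̇/UA = 22.2 + 857/24.0 = 57.908 °C.
T(t) = T_ss + (T₀ − T_ss)e^(−t/τ); set T = 59.5:
t = −τ ln[(T − T_ss)/(T₀ − T_ss)] = −75.650 · ln(0.19430) = 123.94 min.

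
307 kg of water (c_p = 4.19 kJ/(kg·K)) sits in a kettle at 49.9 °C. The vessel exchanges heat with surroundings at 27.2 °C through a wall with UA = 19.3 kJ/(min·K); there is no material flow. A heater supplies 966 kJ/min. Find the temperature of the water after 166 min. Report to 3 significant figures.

M c_p dT/dt = −UA(T − T_amb) + Q̇.
dT/dt = (T_ss − T)/τ with T_ss = T_amb + Q̇/UA = 27.2 + 966/19.3 = 77.252 °C, τ = M c_p/UA = 307·4.19/19.3 = 66.649 min.
Solution: T(t) = T_ss + (T₀ − T_ss) e^(−t/τ).
T(166) = 77.252 + (-27.352)·0.082856 = 74.986 °C.

75.0 °C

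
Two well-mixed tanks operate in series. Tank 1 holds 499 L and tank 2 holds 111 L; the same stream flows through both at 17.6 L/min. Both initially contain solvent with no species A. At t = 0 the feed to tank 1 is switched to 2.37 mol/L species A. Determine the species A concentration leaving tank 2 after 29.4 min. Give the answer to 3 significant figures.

Species balance on tank i: dCᵢ/dt = (Cᵢ₋₁ − Cᵢ)/τᵢ with τᵢ = Vᵢ/Q.
τ₁ = 499/17.6 = 28.352 min; τ₂ = 111/17.6 = 6.3068 min.
Tank 1: C₁ = C_in(1 − e^(−t/τ₁)). Tank 2 (τ₁ ≠ τ₂): C₂ = C_in[1 − (τ₁ e^(−t/τ₁) − τ₂ e^(−t/τ₂))/(τ₁ − τ₂)].
At t = 29.4: e^(−t/τ₁) = 0.35453, e^(−t/τ₂) = 0.0094511.
C₂ = 2.37·[1 − (28.352·0.35453 − 6.3068·0.0094511)/(22.045)] = 2.37·0.54675 = 1.2958 mol/L.

1.30 mol/L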